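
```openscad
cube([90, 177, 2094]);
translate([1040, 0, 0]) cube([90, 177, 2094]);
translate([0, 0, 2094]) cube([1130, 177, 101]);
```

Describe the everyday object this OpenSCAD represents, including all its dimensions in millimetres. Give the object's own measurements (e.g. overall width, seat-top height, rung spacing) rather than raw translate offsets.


A door frame. The clear opening is 950 mm wide and 2094 mm high. Two 90 mm wide jambs, 177 mm deep, stand either side of the opening from the floor to the top of the opening. A 101 mm thick head sits across the top of both jambs, spanning the full outside width of the frame.


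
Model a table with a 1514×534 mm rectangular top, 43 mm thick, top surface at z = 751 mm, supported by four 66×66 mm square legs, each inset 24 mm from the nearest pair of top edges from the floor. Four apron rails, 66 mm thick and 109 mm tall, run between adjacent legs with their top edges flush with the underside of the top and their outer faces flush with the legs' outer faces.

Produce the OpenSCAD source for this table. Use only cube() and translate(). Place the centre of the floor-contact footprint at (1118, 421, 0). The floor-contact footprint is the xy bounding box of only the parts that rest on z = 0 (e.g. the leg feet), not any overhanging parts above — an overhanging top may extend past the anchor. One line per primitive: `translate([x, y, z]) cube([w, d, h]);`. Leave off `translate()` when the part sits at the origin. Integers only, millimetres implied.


translate([361, 154, 708]) cube([1514, 534, 43]);
translate([385, 178, 0]) cube([66, 66, 708]);
translate([1785, 178, 0]) cube([66, 66, 708]);
translate([385, 598, 0]) cube([66, 66, 708]);
translate([1785, 598, 0]) cube([66, 66, 708]);
translate([451, 178, 599]) cube([1334, 66, 109]);
translate([451, 598, 599]) cube([1334, 66, 109]);
translate([385, 244, 599]) cube([66, 354, 109]);
translate([1785, 244, 599]) cube([66, 354, 109]);


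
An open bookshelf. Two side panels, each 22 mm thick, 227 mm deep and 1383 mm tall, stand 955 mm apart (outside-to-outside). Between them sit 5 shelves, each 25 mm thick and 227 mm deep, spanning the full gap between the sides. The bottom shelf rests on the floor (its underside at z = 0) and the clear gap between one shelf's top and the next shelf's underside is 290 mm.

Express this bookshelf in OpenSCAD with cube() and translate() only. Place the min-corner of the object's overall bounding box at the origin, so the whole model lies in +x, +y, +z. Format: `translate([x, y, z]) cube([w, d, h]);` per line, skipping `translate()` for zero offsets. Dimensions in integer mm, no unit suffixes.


cube([22, 227, 1383]);
translate([933, 0, 0]) cube([22, 227, 1383]);
translate([22, 0, 0]) cube([911, 227, 25]);
translate([22, 0, 315]) cube([911, 227, 25]);
translate([22, 0, 630]) cube([911, 227, 25]);
translate([22, 0, 945]) cube([911, 227, 25]);
translate([22, 0, 1260]) cube([911, 227, 25]);


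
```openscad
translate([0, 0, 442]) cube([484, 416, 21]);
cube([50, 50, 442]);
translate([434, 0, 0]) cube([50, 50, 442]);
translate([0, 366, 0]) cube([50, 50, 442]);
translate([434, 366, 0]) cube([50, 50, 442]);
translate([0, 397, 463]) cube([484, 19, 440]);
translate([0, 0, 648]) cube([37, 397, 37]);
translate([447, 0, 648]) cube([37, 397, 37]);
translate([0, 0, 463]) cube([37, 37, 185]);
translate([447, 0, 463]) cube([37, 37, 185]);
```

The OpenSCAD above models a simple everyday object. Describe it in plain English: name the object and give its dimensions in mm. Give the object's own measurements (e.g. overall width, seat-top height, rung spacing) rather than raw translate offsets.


A chair. The seat is a 484×416×21 mm slab with its top at z = 463 mm, on four 50×50 mm corner legs (flush with the seat edges, standing on z = 0). A flat backrest 19 mm thick, 440 mm tall, spans the full seat width and rises from the seat top along its +y edge, rear face flush with the rear of the seat. Two armrests of 37×37 mm section run along each side from the seat's front edge to the front of the backrest, top faces 222 mm above the seat top and outer faces flush with the seat's x-edges; a 37×37 mm post under the front of each armrest stands on the seat at the front corner.


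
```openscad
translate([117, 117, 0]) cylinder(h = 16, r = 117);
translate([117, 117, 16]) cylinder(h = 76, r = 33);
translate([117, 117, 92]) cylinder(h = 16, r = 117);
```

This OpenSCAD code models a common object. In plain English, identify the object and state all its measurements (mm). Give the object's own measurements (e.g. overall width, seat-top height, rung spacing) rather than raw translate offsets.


A spool: two coaxial disc flanges of radius 117 mm and thickness 16 mm, joined by a core cylinder of radius 33 mm and height 76 mm. The lower flange rests on z = 0 and the three cylinders share a vertical axis.


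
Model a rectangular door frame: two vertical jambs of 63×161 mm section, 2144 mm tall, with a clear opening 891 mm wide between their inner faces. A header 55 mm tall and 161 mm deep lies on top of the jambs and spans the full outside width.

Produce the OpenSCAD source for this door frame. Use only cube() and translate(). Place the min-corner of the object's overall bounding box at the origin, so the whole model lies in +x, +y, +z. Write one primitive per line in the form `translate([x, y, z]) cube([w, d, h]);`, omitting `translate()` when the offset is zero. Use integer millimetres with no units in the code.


cube([63, 161, 2144]);
translate([954, 0, 0]) cube([63, 161, 2144]);
translate([0, 0, 2144]) cube([1017, 161, 55]);


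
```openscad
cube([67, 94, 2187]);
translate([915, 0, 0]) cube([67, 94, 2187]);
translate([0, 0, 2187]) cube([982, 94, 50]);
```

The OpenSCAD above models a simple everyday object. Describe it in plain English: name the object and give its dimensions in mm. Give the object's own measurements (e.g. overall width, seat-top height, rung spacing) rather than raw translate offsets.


A door frame. The clear opening is 848 mm wide and 2187 mm high. Two 67 mm wide jambs, 94 mm deep, stand either side of the opening from the floor to the top of the opening. A 50 mm thick head sits across the top of both jambs, spanning the full outside width of the frame.


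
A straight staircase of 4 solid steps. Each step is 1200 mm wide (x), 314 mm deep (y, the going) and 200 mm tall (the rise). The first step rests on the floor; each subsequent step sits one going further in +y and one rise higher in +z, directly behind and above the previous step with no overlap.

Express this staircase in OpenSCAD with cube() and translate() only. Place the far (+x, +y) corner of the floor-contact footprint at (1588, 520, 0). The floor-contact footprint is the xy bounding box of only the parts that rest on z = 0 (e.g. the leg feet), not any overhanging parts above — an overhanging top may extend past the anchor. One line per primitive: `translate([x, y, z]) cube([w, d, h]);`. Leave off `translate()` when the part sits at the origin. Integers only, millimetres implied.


translate([388, 206, 0]) cube([1200, 314, 200]);
translate([388, 520, 200]) cube([1200, 314, 200]);
translate([388, 834, 400]) cube([1200, 314, 200]);
translate([388, 1148, 600]) cube([1200, 314, 200]);


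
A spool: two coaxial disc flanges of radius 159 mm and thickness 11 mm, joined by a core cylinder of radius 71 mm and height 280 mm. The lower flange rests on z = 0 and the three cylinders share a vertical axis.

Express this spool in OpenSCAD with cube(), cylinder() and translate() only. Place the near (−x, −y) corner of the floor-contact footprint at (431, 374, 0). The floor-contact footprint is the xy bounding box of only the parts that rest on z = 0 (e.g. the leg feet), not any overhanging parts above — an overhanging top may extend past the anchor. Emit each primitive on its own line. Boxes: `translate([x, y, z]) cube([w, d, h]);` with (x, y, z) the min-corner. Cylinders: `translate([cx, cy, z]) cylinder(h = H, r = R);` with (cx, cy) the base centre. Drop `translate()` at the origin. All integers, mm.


translate([590, 533, 0]) cylinder(h = 11, r = 159);
translate([590, 533, 11]) cylinder(h = 280, r = 71);
translate([590, 533, 291]) cylinder(h = 11, r = 159);


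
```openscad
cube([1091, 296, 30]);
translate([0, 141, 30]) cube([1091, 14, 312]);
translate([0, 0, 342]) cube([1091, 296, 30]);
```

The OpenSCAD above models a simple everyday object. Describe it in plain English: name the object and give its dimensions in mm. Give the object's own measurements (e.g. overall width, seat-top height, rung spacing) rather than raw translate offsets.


An I-beam lying along x, 1091 mm long. Overall section height 372 mm. Two flanges 296 mm wide (y) and 30 mm thick, one on the floor and one at the top; a web 14 mm thick runs between them, centred on the flange width.


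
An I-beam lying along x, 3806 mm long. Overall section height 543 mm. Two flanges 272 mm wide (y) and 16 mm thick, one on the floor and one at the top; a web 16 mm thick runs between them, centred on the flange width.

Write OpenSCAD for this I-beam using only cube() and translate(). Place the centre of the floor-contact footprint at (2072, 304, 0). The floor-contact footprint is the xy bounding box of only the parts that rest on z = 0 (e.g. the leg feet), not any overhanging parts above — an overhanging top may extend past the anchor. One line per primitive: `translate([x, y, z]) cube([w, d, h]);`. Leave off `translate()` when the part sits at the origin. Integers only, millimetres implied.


translate([169, 168, 0]) cube([3806, 272, 16]);
translate([169, 296, 16]) cube([3806, 16, 511]);
translate([169, 168, 527]) cube([3806, 272, 16]);


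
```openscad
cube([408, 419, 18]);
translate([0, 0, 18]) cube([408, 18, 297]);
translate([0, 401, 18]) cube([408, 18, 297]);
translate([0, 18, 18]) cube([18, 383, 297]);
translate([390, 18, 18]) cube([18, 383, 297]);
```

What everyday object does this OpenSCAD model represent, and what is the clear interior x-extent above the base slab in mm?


An open box. The internal width is 372 mm.

A 408×419 base slab with four walls standing on it — an open box. The base is 408 mm wide and the walls are 18 mm thick, so the internal width is 408 − 2 × 18 = 372 mm.


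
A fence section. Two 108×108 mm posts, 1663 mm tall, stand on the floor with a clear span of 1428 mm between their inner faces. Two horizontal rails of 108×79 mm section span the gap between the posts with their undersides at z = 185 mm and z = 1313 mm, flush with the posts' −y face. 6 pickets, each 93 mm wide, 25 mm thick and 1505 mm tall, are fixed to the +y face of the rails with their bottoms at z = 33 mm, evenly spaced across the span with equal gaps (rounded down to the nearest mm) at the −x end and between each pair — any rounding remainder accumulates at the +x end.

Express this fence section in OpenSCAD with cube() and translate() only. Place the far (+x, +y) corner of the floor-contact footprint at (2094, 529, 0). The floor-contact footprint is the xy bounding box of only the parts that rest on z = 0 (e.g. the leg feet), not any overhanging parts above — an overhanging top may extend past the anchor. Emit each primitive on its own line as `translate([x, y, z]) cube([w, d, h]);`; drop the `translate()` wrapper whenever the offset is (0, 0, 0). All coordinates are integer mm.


translate([450, 421, 0]) cube([108, 108, 1663]);
translate([1986, 421, 0]) cube([108, 108, 1663]);
translate([558, 421, 185]) cube([1428, 108, 79]);
translate([558, 421, 1313]) cube([1428, 108, 79]);
translate([682, 529, 33]) cube([93, 25, 1505]);
translate([899, 529, 33]) cube([93, 25, 1505]);
translate([1116, 529, 33]) cube([93, 25, 1505]);
translate([1333, 529, 33]) cube([93, 25, 1505]);
translate([1550, 529, 33]) cube([93, 25, 1505]);
translate([1767, 529, 33]) cube([93, 25, 1505]);


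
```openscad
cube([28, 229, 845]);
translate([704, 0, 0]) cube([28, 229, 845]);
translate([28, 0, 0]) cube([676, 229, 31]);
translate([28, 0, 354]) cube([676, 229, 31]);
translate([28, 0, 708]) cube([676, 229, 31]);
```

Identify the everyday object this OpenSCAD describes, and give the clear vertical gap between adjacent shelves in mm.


A bookshelf. The clear shelf gap is 323 mm.

Two tall side panels with 3 horizontal boards between them — a bookshelf. The first two shelf undersides are at z = 0 and z = 354; with shelf thickness 31, the clear gap is 354 − 0 − 31 = 323 mm.


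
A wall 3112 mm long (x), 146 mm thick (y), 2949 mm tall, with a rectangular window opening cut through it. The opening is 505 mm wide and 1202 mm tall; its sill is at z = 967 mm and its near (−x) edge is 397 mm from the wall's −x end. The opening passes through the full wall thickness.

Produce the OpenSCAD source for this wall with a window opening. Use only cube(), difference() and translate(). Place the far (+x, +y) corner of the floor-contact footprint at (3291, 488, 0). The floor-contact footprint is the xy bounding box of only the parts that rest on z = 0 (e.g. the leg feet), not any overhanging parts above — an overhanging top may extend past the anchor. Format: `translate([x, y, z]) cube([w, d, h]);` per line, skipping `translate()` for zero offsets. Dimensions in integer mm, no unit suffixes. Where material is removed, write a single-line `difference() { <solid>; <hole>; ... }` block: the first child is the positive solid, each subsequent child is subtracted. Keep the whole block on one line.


difference() { translate([179, 342, 0]) cube([3112, 146, 2949]); translate([576, 342, 967]) cube([505, 146, 1202]); }


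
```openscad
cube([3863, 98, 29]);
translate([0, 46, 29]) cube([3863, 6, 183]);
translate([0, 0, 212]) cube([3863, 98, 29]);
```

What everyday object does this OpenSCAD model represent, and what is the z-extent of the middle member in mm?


An I-beam. The web height is 183 mm.

Two wide flanges with a thin centred web — an I-beam. Overall 241 mm minus two 29 mm flanges gives a web of 241 − 2·29 = 183 mm.


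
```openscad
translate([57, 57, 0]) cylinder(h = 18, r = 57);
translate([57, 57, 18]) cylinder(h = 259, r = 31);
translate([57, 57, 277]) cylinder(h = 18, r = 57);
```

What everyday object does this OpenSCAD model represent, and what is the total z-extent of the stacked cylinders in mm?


A spool. The overall height is 295 mm.

Three coaxial cylinders, large–small–large — a spool. Two 18 mm flanges and a 259 mm core give 18 + 259 + 18 = 295 mm.


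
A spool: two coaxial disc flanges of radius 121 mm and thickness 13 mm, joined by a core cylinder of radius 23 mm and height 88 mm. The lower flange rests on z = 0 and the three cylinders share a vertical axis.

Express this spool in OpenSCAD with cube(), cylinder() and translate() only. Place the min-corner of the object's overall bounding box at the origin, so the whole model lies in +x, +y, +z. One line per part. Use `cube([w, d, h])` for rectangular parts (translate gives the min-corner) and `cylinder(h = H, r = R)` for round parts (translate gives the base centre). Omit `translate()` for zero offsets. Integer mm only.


translate([121, 121, 0]) cylinder(h = 13, r = 121);
translate([121, 121, 13]) cylinder(h = 88, r = 23);
translate([121, 121, 101]) cylinder(h = 13, r = 121);


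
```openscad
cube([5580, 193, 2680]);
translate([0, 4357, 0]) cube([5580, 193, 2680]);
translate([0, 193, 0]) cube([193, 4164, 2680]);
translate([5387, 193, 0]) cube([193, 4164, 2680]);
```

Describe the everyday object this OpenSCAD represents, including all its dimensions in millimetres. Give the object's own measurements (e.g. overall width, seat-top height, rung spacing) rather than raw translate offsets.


The wall frame of a small rectangular building: four walls, each 2680 mm tall and 193 mm thick, enclosing a footprint 5580 mm (x) by 4550 mm (y) outside-to-outside, with no floor or roof. The front and back walls (the −y and +y sides) span the full width; the two side walls fit between them.


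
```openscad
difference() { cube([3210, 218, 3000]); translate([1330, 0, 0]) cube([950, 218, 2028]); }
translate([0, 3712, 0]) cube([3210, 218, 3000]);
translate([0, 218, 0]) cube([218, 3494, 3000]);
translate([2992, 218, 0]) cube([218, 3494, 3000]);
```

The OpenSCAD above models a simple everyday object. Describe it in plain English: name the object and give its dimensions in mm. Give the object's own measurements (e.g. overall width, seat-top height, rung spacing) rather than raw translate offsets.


A single room: four walls, each 3000 mm tall and 218 mm thick, enclosing an outside footprint 3210×3930 mm (x × y), no floor or roof. The front and back walls (−y and +y sides) run the full x-width; the side walls fit between their inner faces. A door opening 950 mm wide and 2028 mm tall is cut through the front wall from the floor up, its −x edge 1330 mm from the wall's −x end.


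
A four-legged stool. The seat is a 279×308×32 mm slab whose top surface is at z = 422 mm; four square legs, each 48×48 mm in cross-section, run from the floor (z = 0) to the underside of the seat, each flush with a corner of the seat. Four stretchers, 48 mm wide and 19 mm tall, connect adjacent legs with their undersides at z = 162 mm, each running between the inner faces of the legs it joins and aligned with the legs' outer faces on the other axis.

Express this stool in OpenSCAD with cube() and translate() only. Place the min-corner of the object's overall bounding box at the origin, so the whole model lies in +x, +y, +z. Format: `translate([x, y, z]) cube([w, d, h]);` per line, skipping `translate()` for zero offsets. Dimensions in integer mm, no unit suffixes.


translate([0, 0, 390]) cube([279, 308, 32]);
cube([48, 48, 390]);
translate([231, 0, 0]) cube([48, 48, 390]);
translate([0, 260, 0]) cube([48, 48, 390]);
translate([231, 260, 0]) cube([48, 48, 390]);
translate([48, 0, 162]) cube([183, 48, 19]);
translate([48, 260, 162]) cube([183, 48, 19]);
translate([0, 48, 162]) cube([48, 212, 19]);
translate([231, 48, 162]) cube([48, 212, 19]);


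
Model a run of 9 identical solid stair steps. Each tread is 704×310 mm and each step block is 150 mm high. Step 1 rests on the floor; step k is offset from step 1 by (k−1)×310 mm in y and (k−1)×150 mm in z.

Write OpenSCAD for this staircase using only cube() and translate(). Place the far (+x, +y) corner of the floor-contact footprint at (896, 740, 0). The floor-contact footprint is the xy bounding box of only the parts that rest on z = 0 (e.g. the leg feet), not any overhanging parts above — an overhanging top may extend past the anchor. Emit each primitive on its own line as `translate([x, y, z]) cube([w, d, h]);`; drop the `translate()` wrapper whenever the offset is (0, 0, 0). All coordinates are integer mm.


translate([192, 430, 0]) cube([704, 310, 150]);
translate([192, 740, 150]) cube([704, 310, 150]);
translate([192, 1050, 300]) cube([704, 310, 150]);
translate([192, 1360, 450]) cube([704, 310, 150]);
translate([192, 1670, 600]) cube([704, 310, 150]);
translate([192, 1980, 750]) cube([704, 310, 150]);
translate([192, 2290, 900]) cube([704, 310, 150]);
translate([192, 2600, 1050]) cube([704, 310, 150]);
translate([192, 2910, 1200]) cube([704, 310, 150]);


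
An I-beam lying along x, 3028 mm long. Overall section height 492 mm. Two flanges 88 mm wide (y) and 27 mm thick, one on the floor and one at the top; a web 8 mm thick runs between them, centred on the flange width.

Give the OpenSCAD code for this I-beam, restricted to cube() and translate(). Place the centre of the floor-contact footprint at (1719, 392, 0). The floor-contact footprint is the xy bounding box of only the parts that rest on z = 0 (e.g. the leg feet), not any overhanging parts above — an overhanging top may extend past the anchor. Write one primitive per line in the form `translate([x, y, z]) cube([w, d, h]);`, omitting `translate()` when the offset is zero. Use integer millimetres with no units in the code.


translate([205, 348, 0]) cube([3028, 88, 27]);
translate([205, 388, 27]) cube([3028, 8, 438]);
translate([205, 348, 465]) cube([3028, 88, 27]);


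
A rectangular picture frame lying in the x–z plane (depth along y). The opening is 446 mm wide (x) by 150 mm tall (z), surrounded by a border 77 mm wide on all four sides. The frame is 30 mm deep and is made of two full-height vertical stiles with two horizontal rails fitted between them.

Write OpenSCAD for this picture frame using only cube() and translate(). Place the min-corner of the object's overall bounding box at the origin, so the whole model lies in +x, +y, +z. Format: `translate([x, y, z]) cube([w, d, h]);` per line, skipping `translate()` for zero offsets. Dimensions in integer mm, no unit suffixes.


cube([77, 30, 304]);
translate([523, 0, 0]) cube([77, 30, 304]);
translate([77, 0, 0]) cube([446, 30, 77]);
translate([77, 0, 227]) cube([446, 30, 77]);


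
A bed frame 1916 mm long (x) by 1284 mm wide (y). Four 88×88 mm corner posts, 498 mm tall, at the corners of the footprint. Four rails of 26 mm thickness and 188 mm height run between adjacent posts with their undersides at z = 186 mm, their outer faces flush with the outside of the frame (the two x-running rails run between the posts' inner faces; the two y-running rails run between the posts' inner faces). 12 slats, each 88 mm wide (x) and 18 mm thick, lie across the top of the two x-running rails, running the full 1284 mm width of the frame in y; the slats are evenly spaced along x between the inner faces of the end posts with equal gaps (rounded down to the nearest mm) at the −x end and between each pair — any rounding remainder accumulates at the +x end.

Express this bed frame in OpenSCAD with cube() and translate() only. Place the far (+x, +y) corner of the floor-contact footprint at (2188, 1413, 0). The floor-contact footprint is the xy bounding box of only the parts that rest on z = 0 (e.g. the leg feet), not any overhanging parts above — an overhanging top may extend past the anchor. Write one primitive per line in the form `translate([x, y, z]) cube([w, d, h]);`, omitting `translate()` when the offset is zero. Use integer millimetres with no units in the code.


translate([272, 129, 0]) cube([88, 88, 498]);
translate([272, 1325, 0]) cube([88, 88, 498]);
translate([2100, 129, 0]) cube([88, 88, 498]);
translate([2100, 1325, 0]) cube([88, 88, 498]);
translate([360, 129, 186]) cube([1740, 26, 188]);
translate([360, 1387, 186]) cube([1740, 26, 188]);
translate([272, 217, 186]) cube([26, 1108, 188]);
translate([2162, 217, 186]) cube([26, 1108, 188]);
translate([412, 129, 374]) cube([88, 1284, 18]);
translate([552, 129, 374]) cube([88, 1284, 18]);
translate([692, 129, 374]) cube([88, 1284, 18]);
translate([832, 129, 374]) cube([88, 1284, 18]);
translate([972, 129, 374]) cube([88, 1284, 18]);
translate([1112, 129, 374]) cube([88, 1284, 18]);
translate([1252, 129, 374]) cube([88, 1284, 18]);
translate([1392, 129, 374]) cube([88, 1284, 18]);
translate([1532, 129, 374]) cube([88, 1284, 18]);
translate([1672, 129, 374]) cube([88, 1284, 18]);
translate([1812, 129, 374]) cube([88, 1284, 18]);
translate([1952, 129, 374]) cube([88, 1284, 18]);


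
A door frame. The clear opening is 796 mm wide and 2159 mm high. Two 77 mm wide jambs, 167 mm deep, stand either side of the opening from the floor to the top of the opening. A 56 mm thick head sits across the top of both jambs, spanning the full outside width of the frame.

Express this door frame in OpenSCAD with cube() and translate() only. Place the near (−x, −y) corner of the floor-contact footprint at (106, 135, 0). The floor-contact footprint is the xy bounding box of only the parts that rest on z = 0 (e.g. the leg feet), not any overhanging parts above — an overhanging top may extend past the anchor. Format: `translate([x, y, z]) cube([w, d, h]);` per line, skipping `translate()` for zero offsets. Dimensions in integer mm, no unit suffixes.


translate([106, 135, 0]) cube([77, 167, 2159]);
translate([979, 135, 0]) cube([77, 167, 2159]);
translate([106, 135, 2159]) cube([950, 167, 56]);


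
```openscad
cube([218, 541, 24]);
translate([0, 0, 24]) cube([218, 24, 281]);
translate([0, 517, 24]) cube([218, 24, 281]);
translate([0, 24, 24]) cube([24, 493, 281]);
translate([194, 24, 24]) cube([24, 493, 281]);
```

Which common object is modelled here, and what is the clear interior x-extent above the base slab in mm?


An open box. The internal width is 170 mm.

A 218×541 base slab with four walls standing on it — an open box. The base is 218 mm wide and the walls are 24 mm thick, so the internal width is 218 − 2 × 24 = 170 mm.


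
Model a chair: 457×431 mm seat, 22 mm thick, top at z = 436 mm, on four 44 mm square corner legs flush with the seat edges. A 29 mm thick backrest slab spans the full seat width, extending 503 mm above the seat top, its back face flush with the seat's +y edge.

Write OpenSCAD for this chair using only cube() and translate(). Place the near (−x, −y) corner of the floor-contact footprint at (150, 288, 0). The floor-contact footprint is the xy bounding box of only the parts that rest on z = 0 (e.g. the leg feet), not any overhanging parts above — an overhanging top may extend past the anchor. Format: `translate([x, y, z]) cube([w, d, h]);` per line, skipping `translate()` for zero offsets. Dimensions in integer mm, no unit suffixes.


translate([150, 288, 414]) cube([457, 431, 22]);
translate([150, 288, 0]) cube([44, 44, 414]);
translate([563, 288, 0]) cube([44, 44, 414]);
translate([150, 675, 0]) cube([44, 44, 414]);
translate([563, 675, 0]) cube([44, 44, 414]);
translate([150, 690, 436]) cube([457, 29, 503]);


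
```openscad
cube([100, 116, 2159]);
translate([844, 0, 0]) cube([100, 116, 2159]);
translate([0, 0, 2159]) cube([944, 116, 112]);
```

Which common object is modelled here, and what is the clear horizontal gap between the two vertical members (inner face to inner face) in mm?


A door frame. The clear opening width is 744 mm.

Two 2159 mm tall posts with a header on top — a door frame. The left jamb is 100 mm wide at x = 0; the right jamb starts at x = 844. The clear opening is 844 − 100 = 744 mm.


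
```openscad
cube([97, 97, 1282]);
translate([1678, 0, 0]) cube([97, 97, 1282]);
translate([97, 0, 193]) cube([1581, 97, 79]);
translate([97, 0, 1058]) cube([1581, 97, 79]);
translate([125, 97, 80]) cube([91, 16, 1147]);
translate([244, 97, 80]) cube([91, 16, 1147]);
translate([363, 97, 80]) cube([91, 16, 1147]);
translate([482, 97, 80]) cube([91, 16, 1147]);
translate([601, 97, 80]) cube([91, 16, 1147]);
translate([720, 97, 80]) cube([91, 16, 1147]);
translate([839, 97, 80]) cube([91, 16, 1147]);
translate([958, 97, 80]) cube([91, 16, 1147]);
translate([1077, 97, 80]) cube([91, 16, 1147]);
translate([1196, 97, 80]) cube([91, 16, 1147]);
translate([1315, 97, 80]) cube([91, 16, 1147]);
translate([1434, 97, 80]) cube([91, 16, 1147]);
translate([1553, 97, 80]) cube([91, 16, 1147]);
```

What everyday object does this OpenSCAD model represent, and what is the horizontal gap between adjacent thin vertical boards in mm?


A fence section. The picket gap is 28 mm.

Two posts, two rails, 13 pickets — a fence section. Span 1581 mm holds 13 pickets of 91 mm with 14 equal gaps: ⌊(1581 − 13·91) / 14⌋ = 28 mm.


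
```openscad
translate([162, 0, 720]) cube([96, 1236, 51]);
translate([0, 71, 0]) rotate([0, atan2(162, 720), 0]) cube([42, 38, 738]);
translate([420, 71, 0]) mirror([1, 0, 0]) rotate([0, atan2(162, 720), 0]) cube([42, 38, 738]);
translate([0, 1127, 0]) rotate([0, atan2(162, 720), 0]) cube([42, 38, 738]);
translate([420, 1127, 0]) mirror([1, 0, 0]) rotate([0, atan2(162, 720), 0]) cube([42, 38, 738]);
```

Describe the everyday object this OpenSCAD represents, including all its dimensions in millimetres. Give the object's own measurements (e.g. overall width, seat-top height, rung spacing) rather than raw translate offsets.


A sawhorse. A 96×1236×51 mm beam (x, y, z) sits on two A-frame leg pairs. Each pair is two raked legs of 42×38 mm section (38 mm along y) splaying symmetrically in x. Each leg rises 720 mm vertically over 162 mm of horizontal reach and is 738 mm long along its own axis. Every leg's outer bottom edge rests on the floor and its outer top edge meets a bottom edge of the beam — the left legs (tilting toward +x) meet the beam's −x bottom edge, the right legs (their mirror images, tilting toward −x) meet its +x bottom edge — so the leg tops tuck under the beam, the beam's underside is 720 mm above the floor, and the feet are 420 mm apart outside-to-outside with the beam centred between them. The two leg pairs are set in 71 mm from either end of the beam.


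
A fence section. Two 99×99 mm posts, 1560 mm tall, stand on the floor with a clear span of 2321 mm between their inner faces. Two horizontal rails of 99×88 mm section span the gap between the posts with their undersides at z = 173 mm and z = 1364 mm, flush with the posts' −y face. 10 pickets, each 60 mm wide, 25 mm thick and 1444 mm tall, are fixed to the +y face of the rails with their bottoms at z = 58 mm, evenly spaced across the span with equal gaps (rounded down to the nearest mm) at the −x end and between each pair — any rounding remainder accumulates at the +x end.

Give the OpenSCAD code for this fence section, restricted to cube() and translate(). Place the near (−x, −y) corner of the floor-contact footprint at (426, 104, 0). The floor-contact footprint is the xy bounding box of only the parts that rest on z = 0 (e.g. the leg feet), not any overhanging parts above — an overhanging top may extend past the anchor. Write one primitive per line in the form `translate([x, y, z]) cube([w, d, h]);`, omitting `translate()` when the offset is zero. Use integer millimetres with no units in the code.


translate([426, 104, 0]) cube([99, 99, 1560]);
translate([2846, 104, 0]) cube([99, 99, 1560]);
translate([525, 104, 173]) cube([2321, 99, 88]);
translate([525, 104, 1364]) cube([2321, 99, 88]);
translate([681, 203, 58]) cube([60, 25, 1444]);
translate([897, 203, 58]) cube([60, 25, 1444]);
translate([1113, 203, 58]) cube([60, 25, 1444]);
translate([1329, 203, 58]) cube([60, 25, 1444]);
translate([1545, 203, 58]) cube([60, 25, 1444]);
translate([1761, 203, 58]) cube([60, 25, 1444]);
translate([1977, 203, 58]) cube([60, 25, 1444]);
translate([2193, 203, 58]) cube([60, 25, 1444]);
translate([2409, 203, 58]) cube([60, 25, 1444]);
translate([2625, 203, 58]) cube([60, 25, 1444]);


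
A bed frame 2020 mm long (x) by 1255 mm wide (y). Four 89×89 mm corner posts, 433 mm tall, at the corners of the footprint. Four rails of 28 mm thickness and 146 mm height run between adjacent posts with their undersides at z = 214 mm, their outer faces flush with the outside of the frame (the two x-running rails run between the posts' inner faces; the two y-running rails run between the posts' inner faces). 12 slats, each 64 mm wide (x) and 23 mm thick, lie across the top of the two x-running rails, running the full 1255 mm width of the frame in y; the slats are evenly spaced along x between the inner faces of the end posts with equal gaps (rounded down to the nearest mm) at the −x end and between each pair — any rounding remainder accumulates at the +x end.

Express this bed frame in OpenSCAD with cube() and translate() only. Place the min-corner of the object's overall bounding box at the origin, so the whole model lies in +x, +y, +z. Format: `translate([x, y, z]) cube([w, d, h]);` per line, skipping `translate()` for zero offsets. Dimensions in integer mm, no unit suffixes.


cube([89, 89, 433]);
translate([0, 1166, 0]) cube([89, 89, 433]);
translate([1931, 0, 0]) cube([89, 89, 433]);
translate([1931, 1166, 0]) cube([89, 89, 433]);
translate([89, 0, 214]) cube([1842, 28, 146]);
translate([89, 1227, 214]) cube([1842, 28, 146]);
translate([0, 89, 214]) cube([28, 1077, 146]);
translate([1992, 89, 214]) cube([28, 1077, 146]);
translate([171, 0, 360]) cube([64, 1255, 23]);
translate([317, 0, 360]) cube([64, 1255, 23]);
translate([463, 0, 360]) cube([64, 1255, 23]);
translate([609, 0, 360]) cube([64, 1255, 23]);
translate([755, 0, 360]) cube([64, 1255, 23]);
translate([901, 0, 360]) cube([64, 1255, 23]);
translate([1047, 0, 360]) cube([64, 1255, 23]);
translate([1193, 0, 360]) cube([64, 1255, 23]);
translate([1339, 0, 360]) cube([64, 1255, 23]);
translate([1485, 0, 360]) cube([64, 1255, 23]);
translate([1631, 0, 360]) cube([64, 1255, 23]);
translate([1777, 0, 360]) cube([64, 1255, 23]);


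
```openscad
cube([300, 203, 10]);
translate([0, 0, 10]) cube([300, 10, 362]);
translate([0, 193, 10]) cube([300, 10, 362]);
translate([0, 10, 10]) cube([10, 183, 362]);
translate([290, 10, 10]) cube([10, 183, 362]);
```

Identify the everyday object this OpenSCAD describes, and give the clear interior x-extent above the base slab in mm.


An open box. The internal width is 280 mm.

A 300×203 base slab with four walls standing on it — an open box. The base is 300 mm wide and the walls are 10 mm thick, so the internal width is 300 − 2 × 10 = 280 mm.


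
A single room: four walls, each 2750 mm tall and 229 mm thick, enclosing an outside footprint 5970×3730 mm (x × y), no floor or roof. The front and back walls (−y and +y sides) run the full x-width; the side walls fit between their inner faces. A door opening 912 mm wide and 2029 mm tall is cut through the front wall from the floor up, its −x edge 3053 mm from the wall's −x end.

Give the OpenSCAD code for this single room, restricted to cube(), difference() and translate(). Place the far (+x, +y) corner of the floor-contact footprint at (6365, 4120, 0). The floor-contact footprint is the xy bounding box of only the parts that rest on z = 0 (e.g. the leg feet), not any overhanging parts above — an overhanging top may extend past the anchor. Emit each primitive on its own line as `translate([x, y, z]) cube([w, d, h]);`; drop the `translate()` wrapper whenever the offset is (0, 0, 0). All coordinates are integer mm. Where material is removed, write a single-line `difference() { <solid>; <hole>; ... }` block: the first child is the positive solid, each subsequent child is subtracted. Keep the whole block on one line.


difference() { translate([395, 390, 0]) cube([5970, 229, 2750]); translate([3448, 390, 0]) cube([912, 229, 2029]); }
translate([395, 3891, 0]) cube([5970, 229, 2750]);
translate([395, 619, 0]) cube([229, 3272, 2750]);
translate([6136, 619, 0]) cube([229, 3272, 2750]);


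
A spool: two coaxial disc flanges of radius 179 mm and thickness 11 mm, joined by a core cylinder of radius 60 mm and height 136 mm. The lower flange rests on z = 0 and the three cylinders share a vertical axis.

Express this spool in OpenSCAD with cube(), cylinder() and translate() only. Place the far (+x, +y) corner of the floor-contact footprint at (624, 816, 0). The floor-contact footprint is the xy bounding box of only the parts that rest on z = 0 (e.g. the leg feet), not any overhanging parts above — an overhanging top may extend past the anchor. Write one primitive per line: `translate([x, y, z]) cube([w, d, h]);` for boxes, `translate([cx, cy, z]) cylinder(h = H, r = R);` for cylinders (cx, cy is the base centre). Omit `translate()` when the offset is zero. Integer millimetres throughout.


translate([445, 637, 0]) cylinder(h = 11, r = 179);
translate([445, 637, 11]) cylinder(h = 136, r = 60);
translate([445, 637, 147]) cylinder(h = 11, r = 179);


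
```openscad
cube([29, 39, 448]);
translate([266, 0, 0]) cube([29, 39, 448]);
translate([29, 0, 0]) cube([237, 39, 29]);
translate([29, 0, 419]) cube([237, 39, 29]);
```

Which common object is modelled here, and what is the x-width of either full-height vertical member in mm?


A picture frame. The border width is 29 mm.

Four thin pieces enclosing a rectangular opening — a picture frame. The two full-height stiles are 448 mm tall; the top rail sits at z = 419 and is 29 mm tall, so the border above the opening is 448 − 419 = 29 mm, matching the stile x-width.


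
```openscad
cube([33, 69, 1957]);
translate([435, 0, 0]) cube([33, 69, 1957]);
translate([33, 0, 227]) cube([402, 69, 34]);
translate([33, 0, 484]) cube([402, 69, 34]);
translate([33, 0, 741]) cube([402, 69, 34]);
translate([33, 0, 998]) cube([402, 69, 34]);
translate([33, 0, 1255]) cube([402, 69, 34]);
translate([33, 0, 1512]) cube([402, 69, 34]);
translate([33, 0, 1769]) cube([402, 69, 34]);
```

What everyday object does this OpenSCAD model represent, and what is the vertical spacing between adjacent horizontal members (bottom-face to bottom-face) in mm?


A ladder. The rung spacing is 257 mm.

Two tall 33×69 posts with 7 short bars between them — a ladder. Adjacent rungs sit at z = 227 and z = 484, so the spacing is 484 − 227 = 257 mm.


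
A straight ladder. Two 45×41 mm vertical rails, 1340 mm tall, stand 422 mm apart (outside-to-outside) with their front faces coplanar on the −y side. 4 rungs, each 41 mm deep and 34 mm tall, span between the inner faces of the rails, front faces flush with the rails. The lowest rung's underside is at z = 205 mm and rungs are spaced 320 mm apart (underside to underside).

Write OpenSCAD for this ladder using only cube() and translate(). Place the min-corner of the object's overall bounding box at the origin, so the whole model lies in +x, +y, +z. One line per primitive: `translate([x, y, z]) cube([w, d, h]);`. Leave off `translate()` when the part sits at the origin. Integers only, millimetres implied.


cube([45, 41, 1340]);
translate([377, 0, 0]) cube([45, 41, 1340]);
translate([45, 0, 205]) cube([332, 41, 34]);
translate([45, 0, 525]) cube([332, 41, 34]);
translate([45, 0, 845]) cube([332, 41, 34]);
translate([45, 0, 1165]) cube([332, 41, 34]);


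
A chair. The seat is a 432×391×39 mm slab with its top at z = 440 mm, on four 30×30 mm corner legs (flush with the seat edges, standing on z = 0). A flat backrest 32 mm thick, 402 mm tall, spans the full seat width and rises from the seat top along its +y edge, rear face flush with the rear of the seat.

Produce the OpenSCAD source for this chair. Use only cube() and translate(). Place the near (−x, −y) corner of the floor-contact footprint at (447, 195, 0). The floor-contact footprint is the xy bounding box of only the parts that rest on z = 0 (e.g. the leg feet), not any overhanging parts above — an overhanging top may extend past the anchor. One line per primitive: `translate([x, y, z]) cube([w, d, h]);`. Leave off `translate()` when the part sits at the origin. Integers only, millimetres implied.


translate([447, 195, 401]) cube([432, 391, 39]);
translate([447, 195, 0]) cube([30, 30, 401]);
translate([849, 195, 0]) cube([30, 30, 401]);
translate([447, 556, 0]) cube([30, 30, 401]);
translate([849, 556, 0]) cube([30, 30, 401]);
translate([447, 554, 440]) cube([432, 32, 402]);


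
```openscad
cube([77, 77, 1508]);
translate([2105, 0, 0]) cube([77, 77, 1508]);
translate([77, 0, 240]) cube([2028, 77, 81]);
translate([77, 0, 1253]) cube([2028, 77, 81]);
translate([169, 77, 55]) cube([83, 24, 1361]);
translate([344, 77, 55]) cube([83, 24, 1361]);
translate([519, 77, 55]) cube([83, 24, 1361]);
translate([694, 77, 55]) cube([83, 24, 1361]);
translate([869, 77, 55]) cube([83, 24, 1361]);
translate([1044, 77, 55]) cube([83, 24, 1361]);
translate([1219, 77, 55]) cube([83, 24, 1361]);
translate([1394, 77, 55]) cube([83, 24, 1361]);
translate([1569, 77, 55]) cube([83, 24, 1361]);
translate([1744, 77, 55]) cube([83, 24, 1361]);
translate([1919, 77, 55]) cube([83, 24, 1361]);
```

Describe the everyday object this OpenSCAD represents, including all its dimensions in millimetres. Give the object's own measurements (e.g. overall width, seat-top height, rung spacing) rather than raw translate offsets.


A fence section. Two 77×77 mm posts, 1508 mm tall, stand on the floor with a clear span of 2028 mm between their inner faces. Two horizontal rails of 77×81 mm section span the gap between the posts with their undersides at z = 240 mm and z = 1253 mm, flush with the posts' −y face. 11 pickets, each 83 mm wide, 24 mm thick and 1361 mm tall, are fixed to the +y face of the rails with their bottoms at z = 55 mm, spaced across the span with a 92 mm gap after the −x post and between neighbouring pickets, with 103 mm left before the +x post.
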